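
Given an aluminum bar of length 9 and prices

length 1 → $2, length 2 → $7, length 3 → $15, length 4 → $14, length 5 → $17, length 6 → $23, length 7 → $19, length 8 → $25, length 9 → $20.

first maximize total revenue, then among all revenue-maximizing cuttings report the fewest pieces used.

Let r[k] be the best obtainable value from length k. For each k, try every first piece i and keep the best of price[i] + r[k−i].
r[1] = 2
r[2] = max(2+2, 7+0) = 7
r[3] = max(2+7, 7+2, 15+0) = 15
r[4] = max(2+15, 7+7, 15+2, 14+0) = 17
r[5] = max(2+17, 7+15, 15+7, 14+2, 17+0) = 22
r[6] = max(2+22, 7+17, 15+15, 14+7, 17+2, 23+0) = 30
r[7] = max(2+30, 7+22, 15+17, …, 23+2, 19+0) = 32
r[8] = max(2+32, 7+30, 15+22, …, 19+2, 25+0) = 37
r[9] = max(2+37, 7+32, 15+30, …, 25+2, 20+0) = 45
Maximum revenue is $45.
Now minimize piece count subject to staying optimal: for each k, pieces[k] = 1 + min over i with p[i]+r[k−i]=r[k] of pieces[k−i].
pieces[6] = 2
pieces[7] = 3
pieces[8] = 3
pieces[9] = 3

3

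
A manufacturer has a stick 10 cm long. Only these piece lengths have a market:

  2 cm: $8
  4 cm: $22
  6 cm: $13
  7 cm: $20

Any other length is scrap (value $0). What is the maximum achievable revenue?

52

Let r[k] be the best obtainable value from length k. For each k, try every first piece i and keep the best of price[i] + r[k−i].
r[1] = 0
r[2] = 8
r[3] = 8
r[4] = max(8+8, 22+0) = 22
r[5] = max(8+8, 22+0) = 22
r[6] = max(8+22, 22+8, 13+0) = 30
r[7] = max(8+22, 22+8, 13+0, 20+0) = 30
r[8] = max(8+30, 22+22, 13+8, 20+0) = 44
r[9] = max(8+30, 22+22, 13+8, 20+8) = 44
r[10] = max(8+44, 22+30, 13+22, 20+8) = 52
One optimal cutting: 4 + 4 + 2 → $52.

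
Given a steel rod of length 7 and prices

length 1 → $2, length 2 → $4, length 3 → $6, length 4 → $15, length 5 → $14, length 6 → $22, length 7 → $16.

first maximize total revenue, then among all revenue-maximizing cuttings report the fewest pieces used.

Build r[k] bottom-up: r[k] = max over allowed piece i of (p[i] + r[k−i]).
r[1] = 2
r[2] = max(2+2, 4+0) = 4
r[3] = max(2+4, 4+2, 6+0) = 6
r[4] = max(2+6, 4+4, 6+2, 15+0) = 15
r[5] = max(2+15, 4+6, 6+4, 15+2, 14+0) = 17
r[6] = max(2+17, 4+15, 6+6, 15+4, 14+2, 22+0) = 22
r[7] = max(2+22, 4+17, 6+15, …, 22+2, 16+0) = 24
Maximum revenue is $24.
Now minimize piece count subject to staying optimal: for each k, pieces[k] = 1 + min over i with p[i]+r[k−i]=r[k] of pieces[k−i].
pieces[4] = 1
pieces[5] = 2
pieces[6] = 1
pieces[7] = 2

2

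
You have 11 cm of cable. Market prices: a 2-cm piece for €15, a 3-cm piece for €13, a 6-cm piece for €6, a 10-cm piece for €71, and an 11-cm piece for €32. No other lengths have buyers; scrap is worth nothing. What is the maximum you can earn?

75

Consider every possible first cut. best[k] is the best of p[i]+best[k−i] over all sellable i≤k.
best[1] = 0
best[2] = 15
best[3] = max(15+0, 13+0) = 15
best[4] = max(15+15, 13+0) = 30
best[5] = max(15+15, 13+15) = 30
best[6] = max(15+30, 13+15, 6+0) = 45
best[7] = max(15+30, 13+30, 6+0) = 45
best[8] = max(15+45, 13+30, 6+15) = 60
best[9] = max(15+45, 13+45, 6+15) = 60
best[10] = max(15+60, 13+45, 6+30, 71+0) = 75
best[11] = max(15+60, 13+60, 6+30, 71+0, 32+0) = 75
One optimal cutting: pieces 2 + 2 + 2 + 2 + 2 with 1 cm of scrap → €75.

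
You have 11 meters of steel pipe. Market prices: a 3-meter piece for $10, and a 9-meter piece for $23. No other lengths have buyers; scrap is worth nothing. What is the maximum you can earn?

Build r[k] bottom-up: r[k] = max over allowed piece i of (p[i] + r[k−i]).
r[1] = 0
r[2] = 0
r[3] = 10
r[4] = 10
r[5] = 10
r[6] = 20  (first piece 3, then r[3]=10)
r[7] = 20
r[8] = 20
r[9] = max(10+20, 23+0) = 30
r[10] = max(10+20, 23+0) = 30
r[11] = max(10+20, 23+0) = 30
One optimal cutting: pieces 3 + 3 + 3 with 2 meters of scrap → $30.

30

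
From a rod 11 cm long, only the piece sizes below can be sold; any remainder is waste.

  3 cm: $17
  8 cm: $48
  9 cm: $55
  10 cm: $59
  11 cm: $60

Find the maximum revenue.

65

Let best[k] be the best obtainable value from length k. For each k, try every first piece i and keep the best of price[i] + best[k−i].
best[1] = 0
best[2] = 0
best[3] = 17
best[4] = 17
best[5] = 17
best[6] = 34  (first piece 3, then best[3]=17)
best[7] = 34
best[8] = max(17+17, 48+0) = 48
best[9] = max(17+34, 48+0, 55+0) = 55
best[10] = max(17+34, 48+0, 55+0, 59+0) = 59
best[11] = max(17+48, 48+17, 55+0, 59+0, 60+0) = 65
One optimal cutting: 8 + 3 → $65.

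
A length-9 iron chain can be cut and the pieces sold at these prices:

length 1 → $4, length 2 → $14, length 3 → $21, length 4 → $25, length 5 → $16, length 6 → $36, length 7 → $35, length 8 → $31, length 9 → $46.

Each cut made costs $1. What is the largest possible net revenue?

61

Let v[k] be the best obtainable value from length k. For each k, try every first piece i and keep the best of price[i] + v[k−i] minus the 1 cut fee when i<k.
v[1] = 4
v[2] = 14
v[3] = 21
v[4] = 27  (first piece 2, then v[2]=14)
v[5] = 34  (first piece 2, then v[3]=21)
v[6] = 41  (first piece 3, then v[3]=21)
v[7] = 47  (first piece 2, then v[5]=34)
v[8] = 54  (first piece 2, then v[6]=41)
v[9] = 61  (first piece 3, then v[6]=41)
One optimal plan: pieces 3 + 3 + 3 (2 cuts) → $63 − $2 = $61.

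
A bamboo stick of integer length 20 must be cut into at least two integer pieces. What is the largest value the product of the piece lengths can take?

Fill prod[k] for k=2..20: at each k try every first piece i and multiply by the better of (k−i) uncut or prod[k−i].
prod[2] = 1·max(1,0) = 1·1 = 1
prod[3] = max(1·2, 2·1) = 2
prod[4] = max(1·3, 2·2, 3·1) = 4
prod[5] = max(1·4, 2·3, 3·2, 4·1) = 6
prod[6] = max(1·6, 2·4, 3·3, 4·2, 5·1) = 9
prod[7] = max(1·9, 2·6, 3·4, 4·3, 5·2, 6·1) = 12
prod[8] = max(1·12, 2·9, 3·6, …, 6·2, 7·1) = 18
prod[9] = max(1·18, 2·12, 3·9, …, 7·2, 8·1) = 27
prod[10] = max(1·27, 2·18, 3·12, …, 8·2, 9·1) = 36
prod[11] = max(1·36, 2·27, 3·18, …, 9·2, 10·1) = 54
prod[12] = max(1·54, 2·36, 3·27, …, 10·2, 11·1) = 81
prod[13] = max(1·81, 2·54, 3·36, …, 11·2, 12·1) = 108
prod[14] = max(1·108, 2·81, 3·54, …, 12·2, 13·1) = 162
prod[15] = max(1·162, 2·108, 3·81, …, 13·2, 14·1) = 243
prod[16] = max(1·243, 2·162, 3·108, …, 14·2, 15·1) = 324
prod[17] = max(1·324, 2·243, 3·162, …, 15·2, 16·1) = 486
prod[18] = max(1·486, 2·324, 3·243, …, 16·2, 17·1) = 729
prod[19] = max(1·729, 2·486, 3·324, …, 17·2, 18·1) = 972
prod[20] = max(1·972, 2·729, 3·486, …, 18·2, 19·1) = 1458
One optimal split: 3 + 3 + 3 + 3 + 3 + 3 + 2; product 3·3·3·3·3·3·2 = 1458.

1458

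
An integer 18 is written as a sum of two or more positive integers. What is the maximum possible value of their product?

729

Define f[k] = max over 1≤i<k of i · max(k−i, f[k−i]); the inner max lets the remainder stay uncut if that's better.
f[2] = 1·max(1,0) = 1·1 = 1
f[3] = max(1·2, 2·1) = 2
f[4] = max(1·3, 2·2, 3·1) = 4
f[5] = max(1·4, 2·3, 3·2, 4·1) = 6
f[6] = max(1·6, 2·4, 3·3, 4·2, 5·1) = 9
f[7] = max(1·9, 2·6, 3·4, 4·3, 5·2, 6·1) = 12
f[8] = max(1·12, 2·9, 3·6, …, 6·2, 7·1) = 18
f[9] = max(1·18, 2·12, 3·9, …, 7·2, 8·1) = 27
f[10] = max(1·27, 2·18, 3·12, …, 8·2, 9·1) = 36
f[11] = max(1·36, 2·27, 3·18, …, 9·2, 10·1) = 54
f[12] = max(1·54, 2·36, 3·27, …, 10·2, 11·1) = 81
f[13] = max(1·81, 2·54, 3·36, …, 11·2, 12·1) = 108
f[14] = max(1·108, 2·81, 3·54, …, 12·2, 13·1) = 162
f[15] = max(1·162, 2·108, 3·81, …, 13·2, 14·1) = 243
f[16] = max(1·243, 2·162, 3·108, …, 14·2, 15·1) = 324
f[17] = max(1·324, 2·243, 3·162, …, 15·2, 16·1) = 486
f[18] = max(1·486, 2·324, 3·243, …, 16·2, 17·1) = 729
One optimal split: 3 + 3 + 3 + 3 + 3 + 3; product 3·3·3·3·3·3 = 729.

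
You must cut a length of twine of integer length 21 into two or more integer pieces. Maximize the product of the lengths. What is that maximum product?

2187

Fill f[k] for k=2..21: at each k try every first piece i and multiply by the better of (k−i) uncut or f[k−i].
f[2] = 1·max(1,0) = 1·1 = 1
f[3] = max(1·2, 2·1) = 2
f[4] = max(1·3, 2·2, 3·1) = 4
f[5] = max(1·4, 2·3, 3·2, 4·1) = 6
f[6] = max(1·6, 2·4, 3·3, 4·2, 5·1) = 9
f[7] = max(1·9, 2·6, 3·4, 4·3, 5·2, 6·1) = 12
f[8] = max(1·12, 2·9, 3·6, …, 6·2, 7·1) = 18
f[9] = max(1·18, 2·12, 3·9, …, 7·2, 8·1) = 27
f[10] = max(1·27, 2·18, 3·12, …, 8·2, 9·1) = 36
f[11] = max(1·36, 2·27, 3·18, …, 9·2, 10·1) = 54
f[12] = max(1·54, 2·36, 3·27, …, 10·2, 11·1) = 81
f[13] = max(1·81, 2·54, 3·36, …, 11·2, 12·1) = 108
f[14] = max(1·108, 2·81, 3·54, …, 12·2, 13·1) = 162
f[15] = max(1·162, 2·108, 3·81, …, 13·2, 14·1) = 243
f[16] = max(1·243, 2·162, 3·108, …, 14·2, 15·1) = 324
f[17] = max(1·324, 2·243, 3·162, …, 15·2, 16·1) = 486
f[18] = max(1·486, 2·324, 3·243, …, 16·2, 17·1) = 729
f[19] = max(1·729, 2·486, 3·324, …, 17·2, 18·1) = 972
f[20] = max(1·972, 2·729, 3·486, …, 18·2, 19·1) = 1458
f[21] = max(1·1458, 2·972, 3·729, …, 19·2, 20·1) = 2187
One optimal split: 3 + 3 + 3 + 3 + 3 + 3 + 3; product 3·3·3·3·3·3·3 = 2187.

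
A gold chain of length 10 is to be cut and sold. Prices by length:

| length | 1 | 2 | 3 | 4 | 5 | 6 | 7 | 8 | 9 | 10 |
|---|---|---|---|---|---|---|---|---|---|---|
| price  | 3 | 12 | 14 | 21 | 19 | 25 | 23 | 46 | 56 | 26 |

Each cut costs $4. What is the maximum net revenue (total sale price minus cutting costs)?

55

Consider every possible first cut. net[k] is the best of p[i]+net[k−i] over all sellable i≤k, charging 4 whenever i<k.
net[1] = 3
net[2] = max(3+3-4, 12+0) = 12
net[3] = max(3+12-4, 12+3-4, 14+0) = 14
net[4] = max(3+14-4, 12+12-4, 14+3-4, 21+0) = 21
net[5] = max(3+21-4, 12+14-4, 14+12-4, 21+3-4, 19+0) = 22
net[6] = max(3+22-4, 12+21-4, 14+14-4, 21+12-4, 19+3-4, 25+0) = 29
net[7] = max(3+29-4, 12+22-4, 14+21-4, …, 25+3-4, 23+0) = 31
net[8] = max(3+31-4, 12+29-4, 14+22-4, …, 23+3-4, 46+0) = 46
net[9] = max(3+46-4, 12+31-4, 14+29-4, …, 46+3-4, 56+0) = 56
net[10] = max(3+56-4, 12+46-4, 14+31-4, …, 56+3-4, 26+0) = 55
One optimal plan: pieces 9 + 1 (1 cut) → $59 − $4 = $55.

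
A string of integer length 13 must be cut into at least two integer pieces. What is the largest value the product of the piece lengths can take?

Define prod[k] = max over 1≤i<k of i · max(k−i, prod[k−i]); the inner max lets the remainder stay uncut if that's better.
prod[2] = 1×max(1,0) = 1×1 = 1
prod[3] = 1×max(2,1) = 1×2 = 2
prod[4] = 2×max(2,1) = 2×2 = 4
prod[5] = 2×max(3,2) = 2×3 = 6
prod[6] = 3×max(3,2) = 3×3 = 9
prod[7] = 2×max(5,6) = 2×6 = 12
prod[8] = 2×max(6,9) = 2×9 = 18
prod[9] = 3×max(6,9) = 3×9 = 27
prod[10] = 2×max(8,18) = 2×18 = 36
prod[11] = 2×max(9,27) = 2×27 = 54
prod[12] = 3×max(9,27) = 3×27 = 81
prod[13] = 2×max(11,54) = 2×54 = 108
One optimal split: 3 + 3 + 3 + 2 + 2; product 3×3×3×2×2 = 108.

108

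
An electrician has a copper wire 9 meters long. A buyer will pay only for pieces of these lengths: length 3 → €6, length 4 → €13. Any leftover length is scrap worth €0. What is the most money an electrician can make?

Build f[k] bottom-up: f[k] = max over allowed piece i of (p[i] + f[k−i]).
f[1] = 0
f[2] = 0
f[3] = 6
f[4] = max(6+0, 13+0) = 13
f[5] = max(6+0, 13+0) = 13
f[6] = max(6+6, 13+0) = 13
f[7] = max(6+13, 13+6) = 19
f[8] = max(6+13, 13+13) = 26
f[9] = max(6+13, 13+13) = 26
One optimal cutting: pieces 4 + 4 with 1 meter of scrap → €26.

26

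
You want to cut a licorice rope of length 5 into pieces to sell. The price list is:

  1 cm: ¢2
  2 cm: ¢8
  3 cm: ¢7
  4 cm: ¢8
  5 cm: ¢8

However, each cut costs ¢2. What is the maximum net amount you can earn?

14

Consider every possible first cut. v[k] is the best of p[i]+v[k−i] over all sellable i≤k, charging 2 whenever i<k.
v[1] = 2
v[2] = max(2+2-2, 8+0) = 8
v[3] = max(2+8-2, 8+2-2, 7+0) = 8
v[4] = max(2+8-2, 8+8-2, 7+2-2, 8+0) = 14
v[5] = max(2+14-2, 8+8-2, 7+8-2, 8+2-2, 8+0) = 14
One optimal plan: pieces 2 + 2 + 1 (2 cuts) → ¢18 − ¢4 = ¢14.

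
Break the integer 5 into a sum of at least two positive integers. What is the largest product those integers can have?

Let P[k] be the best product for length k (with at least one cut). For each first piece i, the rest contributes max(k−i, P[k−i]).
P[2] = 1·max(1,0) = 1·1 = 1
P[3] = 1·max(2,1) = 1·2 = 2
P[4] = 2·max(2,1) = 2·2 = 4
P[5] = 2·max(3,2) = 2·3 = 6
One optimal split: 3 + 2; product 3·2 = 6.

6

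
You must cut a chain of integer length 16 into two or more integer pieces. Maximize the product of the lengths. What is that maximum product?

324

Define P[k] = max over 1≤i<k of i · max(k−i, P[k−i]); the inner max lets the remainder stay uncut if that's better.
P[2] = 1*max(1,0) = 1*1 = 1
P[3] = 1*max(2,1) = 1*2 = 2
P[4] = 2*max(2,1) = 2*2 = 4
P[5] = 2*max(3,2) = 2*3 = 6
P[6] = 3*max(3,2) = 3*3 = 9
P[7] = 2*max(5,6) = 2*6 = 12
P[8] = 2*max(6,9) = 2*9 = 18
P[9] = 3*max(6,9) = 3*9 = 27
P[10] = 2*max(8,18) = 2*18 = 36
P[11] = 2*max(9,27) = 2*27 = 54
P[12] = 3*max(9,27) = 3*27 = 81
P[13] = 2*max(11,54) = 2*54 = 108
P[14] = 2*max(12,81) = 2*81 = 162
P[15] = 3*max(12,81) = 3*81 = 243
P[16] = 2*max(14,162) = 2*162 = 324
One optimal split: 3 + 3 + 3 + 3 + 2 + 2; product 3*3*3*3*2*2 = 324.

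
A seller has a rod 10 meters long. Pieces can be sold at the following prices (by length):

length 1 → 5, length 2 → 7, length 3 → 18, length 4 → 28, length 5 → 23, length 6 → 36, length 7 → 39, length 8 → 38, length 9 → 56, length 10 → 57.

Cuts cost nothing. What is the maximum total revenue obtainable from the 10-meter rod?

Let best[k] be the best obtainable value from length k. For each k, try every first piece i and keep the best of price[i] + best[k−i].
best[1] = 5
best[2] = 10  (first piece 1, then best[1]=5)
best[3] = 18
best[4] = 28
best[5] = 33  (first piece 1, then best[4]=28)
best[6] = 38  (first piece 1, then best[5]=33)
best[7] = 46  (first piece 3, then best[4]=28)
best[8] = 56  (first piece 4, then best[4]=28)
best[9] = 61  (first piece 1, then best[8]=56)
best[10] = 66  (first piece 1, then best[9]=61)
One optimal cutting: 4 + 4 + 1 + 1 → 28 + 28 + 5 + 5 = 66.

66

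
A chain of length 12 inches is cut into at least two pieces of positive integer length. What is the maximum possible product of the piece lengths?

81

Fill f[k] for k=2..12: at each k try every first piece i and multiply by the better of (k−i) uncut or f[k−i].
f[2] = 1*max(1,0) = 1*1 = 1
f[3] = 1*max(2,1) = 1*2 = 2
f[4] = 2*max(2,1) = 2*2 = 4
f[5] = 2*max(3,2) = 2*3 = 6
f[6] = 3*max(3,2) = 3*3 = 9
f[7] = 2*max(5,6) = 2*6 = 12
f[8] = 2*max(6,9) = 2*9 = 18
f[9] = 3*max(6,9) = 3*9 = 27
f[10] = 2*max(8,18) = 2*18 = 36
f[11] = 2*max(9,27) = 2*27 = 54
f[12] = 3*max(9,27) = 3*27 = 81
One optimal split: 3 + 3 + 3 + 3; product 3*3*3*3 = 81.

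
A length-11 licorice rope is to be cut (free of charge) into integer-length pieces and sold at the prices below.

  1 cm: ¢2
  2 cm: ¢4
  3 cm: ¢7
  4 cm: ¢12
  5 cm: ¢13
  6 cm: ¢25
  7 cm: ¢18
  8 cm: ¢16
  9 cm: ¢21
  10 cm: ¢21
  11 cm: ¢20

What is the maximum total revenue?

Consider every possible first cut. R[k] is the best of p[i]+R[k−i] over all sellable i≤k.
R[1] = 2
R[2] = max(2+2, 4+0) = 4
R[3] = max(2+4, 4+2, 7+0) = 7
R[4] = max(2+7, 4+4, 7+2, 12+0) = 12
R[5] = max(2+12, 4+7, 7+4, 12+2, 13+0) = 14
R[6] = max(2+14, 4+12, 7+7, 12+4, 13+2, 25+0) = 25
R[7] = max(2+25, 4+14, 7+12, …, 25+2, 18+0) = 27
R[8] = max(2+27, 4+25, 7+14, …, 18+2, 16+0) = 29
R[9] = max(2+29, 4+27, 7+25, …, 16+2, 21+0) = 32
R[10] = max(2+32, 4+29, 7+27, …, 21+2, 21+0) = 37
R[11] = max(2+37, 4+32, 7+29, …, 21+2, 20+0) = 39
One optimal cutting: 6 + 4 + 1 → ¢25 + ¢12 + ¢2 = ¢39.

39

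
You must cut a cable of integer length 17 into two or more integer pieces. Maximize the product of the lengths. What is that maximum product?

486

Define g[k] = max over 1≤i<k of i · max(k−i, g[k−i]); the inner max lets the remainder stay uncut if that's better.
Small cases: g[2]=1, g[3]=2, g[4]=4, g[5]=6, g[6]=9, g[7]=12, g[8]=18, g[9]=27, g[10]=36, g[11]=54, g[12]=81.
g[13] = max(1×81, 2×54, 3×36, …, 11×2, 12×1) = 108
g[14] = max(1×108, 2×81, 3×54, …, 12×2, 13×1) = 162
g[15] = max(1×162, 2×108, 3×81, …, 13×2, 14×1) = 243
g[16] = max(1×243, 2×162, 3×108, …, 14×2, 15×1) = 324
g[17] = max(1×324, 2×243, 3×162, …, 15×2, 16×1) = 486
One optimal split: 3 + 3 + 3 + 3 + 3 + 2; product 3×3×3×3×3×2 = 486.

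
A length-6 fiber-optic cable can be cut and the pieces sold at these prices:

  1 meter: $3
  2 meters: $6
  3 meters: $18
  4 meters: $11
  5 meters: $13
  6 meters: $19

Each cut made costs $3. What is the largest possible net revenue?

Let net[k] be the best obtainable value from length k. For each k, try every first piece i and keep the best of price[i] + net[k−i] minus the 3 cut fee when i<k.
net[1] = 3
net[2] = max(3+3-3, 6+0) = 6
net[3] = max(3+6-3, 6+3-3, 18+0) = 18
net[4] = max(3+18-3, 6+6-3, 18+3-3, 11+0) = 18
net[5] = max(3+18-3, 6+18-3, 18+6-3, 11+3-3, 13+0) = 21
net[6] = max(3+21-3, 6+18-3, 18+18-3, 11+6-3, 13+3-3, 19+0) = 33
One optimal plan: pieces 3 + 3 (1 cut) → $36 − $3 = $33.

33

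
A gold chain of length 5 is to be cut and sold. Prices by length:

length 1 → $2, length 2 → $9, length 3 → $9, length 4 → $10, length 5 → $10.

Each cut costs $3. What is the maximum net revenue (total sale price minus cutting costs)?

15

Consider every possible first cut. v[k] is the best of p[i]+v[k−i] over all sellable i≤k, charging 3 whenever i<k.
v[1] = 2
v[2] = 9
v[3] = 9
v[4] = 15  (first piece 2, then v[2]=9)
v[5] = 15  (first piece 2, then v[3]=9)
One optimal plan: pieces 3 + 2 (1 cut) → $18 − $3 = $15.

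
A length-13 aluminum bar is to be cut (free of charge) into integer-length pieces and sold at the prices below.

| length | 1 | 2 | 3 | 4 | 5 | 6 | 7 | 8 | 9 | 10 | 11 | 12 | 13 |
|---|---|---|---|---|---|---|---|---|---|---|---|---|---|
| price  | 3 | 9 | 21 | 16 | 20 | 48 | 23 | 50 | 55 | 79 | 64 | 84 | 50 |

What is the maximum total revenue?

100

Let best[k] be the best obtainable value from length k. For each k, try every first piece i and keep the best of price[i] + best[k−i].
best[1] = 3
best[2] = 9
best[3] = 21
best[4] = 24  (first piece 1, then best[3]=21)
best[5] = 30  (first piece 2, then best[3]=21)
best[6] = 48
best[7] = 51  (first piece 1, then best[6]=48)
best[8] = 57  (first piece 2, then best[6]=48)
best[9] = 69  (first piece 3, then best[6]=48)
best[10] = 79
best[11] = 82  (first piece 1, then best[10]=79)
best[12] = 96  (first piece 6, then best[6]=48)
best[13] = 100  (first piece 3, then best[10]=79)
One optimal cutting: 10 + 3 → $79 + $21 = $100.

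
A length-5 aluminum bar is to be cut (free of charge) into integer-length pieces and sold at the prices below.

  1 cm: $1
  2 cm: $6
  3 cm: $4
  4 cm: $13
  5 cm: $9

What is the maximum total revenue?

Consider every possible first cut. v[k] is the best of p[i]+v[k−i] over all sellable i≤k.
v[1] = 1
v[2] = max(1+1, 6+0) = 6
v[3] = max(1+6, 6+1, 4+0) = 7
v[4] = max(1+7, 6+6, 4+1, 13+0) = 13
v[5] = max(1+13, 6+7, 4+6, 13+1, 9+0) = 14
One optimal cutting: 4 + 1 → $13 + $1 = $14.

14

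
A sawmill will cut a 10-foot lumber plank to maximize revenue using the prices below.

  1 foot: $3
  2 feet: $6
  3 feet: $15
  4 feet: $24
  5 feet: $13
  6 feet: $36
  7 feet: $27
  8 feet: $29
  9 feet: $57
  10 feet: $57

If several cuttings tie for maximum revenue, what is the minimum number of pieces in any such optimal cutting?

2

Let r[k] be the best obtainable value from length k. For each k, try every first piece i and keep the best of price[i] + r[k−i].
r[1] = 3
r[2] = max(3+3, 6+0) = 6
r[3] = max(3+6, 6+3, 15+0) = 15
r[4] = max(3+15, 6+6, 15+3, 24+0) = 24
r[5] = max(3+24, 6+15, 15+6, 24+3, 13+0) = 27
r[6] = max(3+27, 6+24, 15+15, 24+6, 13+3, 36+0) = 36
r[7] = max(3+36, 6+27, 15+24, …, 36+3, 27+0) = 39
r[8] = max(3+39, 6+36, 15+27, …, 27+3, 29+0) = 48
r[9] = max(3+48, 6+39, 15+36, …, 29+3, 57+0) = 57
r[10] = max(3+57, 6+48, 15+39, …, 57+3, 57+0) = 60
Maximum revenue is $60.
Now minimize piece count subject to staying optimal: for each k, pieces[k] = 1 + min over i with p[i]+r[k−i]=r[k] of pieces[k−i].
pieces[7] = 2
pieces[8] = 2
pieces[9] = 1
pieces[10] = 2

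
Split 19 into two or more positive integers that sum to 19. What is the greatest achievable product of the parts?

972

Let P[k] be the best product for length k (with at least one cut). For each first piece i, the rest contributes max(k−i, P[k−i]).
Small cases: P[2]=1, P[3]=2, P[4]=4, P[5]=6, P[6]=9, P[7]=12, P[8]=18, P[9]=27, P[10]=36, P[11]=54, P[12]=81, P[13]=108, P[14]=162.
P[15] = 3*max(12,81) = 3*81 = 243
P[16] = 2*max(14,162) = 2*162 = 324
P[17] = 2*max(15,243) = 2*243 = 486
P[18] = 3*max(15,243) = 3*243 = 729
P[19] = 2*max(17,486) = 2*486 = 972
One optimal split: 3 + 3 + 3 + 3 + 3 + 2 + 2; product 3*3*3*3*3*2*2 = 972.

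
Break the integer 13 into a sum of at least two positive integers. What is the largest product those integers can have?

Let P[k] be the best product for length k (with at least one cut). For each first piece i, the rest contributes max(k−i, P[k−i]).
Small cases: P[2]=1, P[3]=2, P[4]=4, P[5]=6, P[6]=9, P[7]=12, P[8]=18.
P[9] = max(1·18, 2·12, 3·9, …, 7·2, 8·1) = 27
P[10] = max(1·27, 2·18, 3·12, …, 8·2, 9·1) = 36
P[11] = max(1·36, 2·27, 3·18, …, 9·2, 10·1) = 54
P[12] = max(1·54, 2·36, 3·27, …, 10·2, 11·1) = 81
P[13] = max(1·81, 2·54, 3·36, …, 11·2, 12·1) = 108
One optimal split: 3 + 3 + 3 + 2 + 2; product 3·3·3·2·2 = 108.

108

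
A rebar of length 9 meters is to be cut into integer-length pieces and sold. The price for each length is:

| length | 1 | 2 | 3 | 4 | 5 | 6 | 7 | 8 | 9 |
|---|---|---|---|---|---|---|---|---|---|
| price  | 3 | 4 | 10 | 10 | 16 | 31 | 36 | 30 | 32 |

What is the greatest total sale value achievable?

Build v[k] bottom-up: v[k] = max over allowed piece i of (p[i] + v[k−i]).
v[1] = 3
v[2] = max(3+3, 4+0) = 6
v[3] = max(3+6, 4+3, 10+0) = 10
v[4] = max(3+10, 4+6, 10+3, 10+0) = 13
v[5] = max(3+13, 4+10, 10+6, 10+3, 16+0) = 16
v[6] = max(3+16, 4+13, 10+10, 10+6, 16+3, 31+0) = 31
v[7] = max(3+31, 4+16, 10+13, …, 31+3, 36+0) = 36
v[8] = max(3+36, 4+31, 10+16, …, 36+3, 30+0) = 39
v[9] = max(3+39, 4+36, 10+31, …, 30+3, 32+0) = 42
One optimal cutting: 7 + 1 + 1 → ₹36 + ₹3 + ₹3 = ₹42.

42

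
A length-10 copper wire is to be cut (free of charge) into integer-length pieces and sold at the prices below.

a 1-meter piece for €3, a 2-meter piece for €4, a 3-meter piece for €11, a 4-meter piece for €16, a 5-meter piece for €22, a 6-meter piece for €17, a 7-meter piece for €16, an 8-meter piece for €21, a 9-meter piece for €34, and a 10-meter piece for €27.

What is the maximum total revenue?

Let v[k] be the best obtainable value from length k. For each k, try every first piece i and keep the best of price[i] + v[k−i].
v[1] = 3
v[2] = 6  (first piece 1, then v[1]=3)
v[3] = 11
v[4] = 16
v[5] = 22
v[6] = 25  (first piece 1, then v[5]=22)
v[7] = 28  (first piece 1, then v[6]=25)
v[8] = 33  (first piece 3, then v[5]=22)
v[9] = 38  (first piece 4, then v[5]=22)
v[10] = 44  (first piece 5, then v[5]=22)
One optimal cutting: 5 + 5 → €22 + €22 = €44.

44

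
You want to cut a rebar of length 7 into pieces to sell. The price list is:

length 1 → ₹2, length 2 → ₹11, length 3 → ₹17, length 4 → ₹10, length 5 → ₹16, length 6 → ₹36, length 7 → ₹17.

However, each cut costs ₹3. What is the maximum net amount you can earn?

Let r[k] be the best obtainable value from length k. For each k, try every first piece i and keep the best of price[i] + r[k−i] minus the 3 cut fee when i<k.
r[1] = 2
r[2] = max(2+2-3, 11+0) = 11
r[3] = max(2+11-3, 11+2-3, 17+0) = 17
r[4] = max(2+17-3, 11+11-3, 17+2-3, 10+0) = 19
r[5] = max(2+19-3, 11+17-3, 17+11-3, 10+2-3, 16+0) = 25
r[6] = max(2+25-3, 11+19-3, 17+17-3, 10+11-3, 16+2-3, 36+0) = 36
r[7] = max(2+36-3, 11+25-3, 17+19-3, …, 36+2-3, 17+0) = 35
One optimal plan: pieces 6 + 1 (1 cut) → ₹38 − ₹3 = ₹35.

35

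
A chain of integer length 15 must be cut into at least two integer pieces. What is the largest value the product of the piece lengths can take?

243

Define f[k] = max over 1≤i<k of i · max(k−i, f[k−i]); the inner max lets the remainder stay uncut if that's better.
Small cases: f[2]=1, f[3]=2, f[4]=4, f[5]=6, f[6]=9, f[7]=12.
f[8] = 2×max(6,9) = 2×9 = 18
f[9] = 3×max(6,9) = 3×9 = 27
f[10] = 2×max(8,18) = 2×18 = 36
f[11] = 2×max(9,27) = 2×27 = 54
f[12] = 3×max(9,27) = 3×27 = 81
f[13] = 2×max(11,54) = 2×54 = 108
f[14] = 2×max(12,81) = 2×81 = 162
f[15] = 3×max(12,81) = 3×81 = 243
One optimal split: 3 + 3 + 3 + 3 + 3; product 3×3×3×3×3 = 243.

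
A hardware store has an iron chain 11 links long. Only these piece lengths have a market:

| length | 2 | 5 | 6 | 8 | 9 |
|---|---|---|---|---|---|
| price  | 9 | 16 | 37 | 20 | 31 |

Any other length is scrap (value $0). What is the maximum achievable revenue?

55

Consider every possible first cut. f[k] is the best of p[i]+f[k−i] over all sellable i≤k.
f[1] = 0
f[2] = 9
f[3] = 9
f[4] = 18  (first piece 2, then f[2]=9)
f[5] = max(9+9, 16+0) = 18
f[6] = max(9+18, 16+0, 37+0) = 37
f[7] = max(9+18, 16+9, 37+0) = 37
f[8] = max(9+37, 16+9, 37+9, 20+0) = 46
f[9] = max(9+37, 16+18, 37+9, 20+0, 31+0) = 46
f[10] = max(9+46, 16+18, 37+18, 20+9, 31+0) = 55
f[11] = max(9+46, 16+37, 37+18, 20+9, 31+9) = 55
One optimal cutting: pieces 6 + 2 + 2 with 1 link of scrap → $55.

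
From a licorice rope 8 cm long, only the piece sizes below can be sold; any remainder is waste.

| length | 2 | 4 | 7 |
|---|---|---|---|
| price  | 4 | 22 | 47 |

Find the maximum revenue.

47

Build f[k] bottom-up: f[k] = max over allowed piece i of (p[i] + f[k−i]).
f[1] = 0
f[2] = 4
f[3] = 4
f[4] = max(4+4, 22+0) = 22
f[5] = max(4+4, 22+0) = 22
f[6] = max(4+22, 22+4) = 26
f[7] = max(4+22, 22+4, 47+0) = 47
f[8] = max(4+26, 22+22, 47+0) = 47
One optimal cutting: pieces 7 with 1 cm of scrap → ¢47.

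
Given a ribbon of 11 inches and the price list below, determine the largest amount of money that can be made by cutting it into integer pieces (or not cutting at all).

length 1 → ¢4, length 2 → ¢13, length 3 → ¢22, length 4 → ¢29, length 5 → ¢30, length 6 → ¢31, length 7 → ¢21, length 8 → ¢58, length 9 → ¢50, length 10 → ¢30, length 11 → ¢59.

Consider every possible first cut. v[k] is the best of p[i]+v[k−i] over all sellable i≤k.
v[1] = 4
v[2] = max(4+4, 13+0) = 13
v[3] = max(4+13, 13+4, 22+0) = 22
v[4] = max(4+22, 13+13, 22+4, 29+0) = 29
v[5] = max(4+29, 13+22, 22+13, 29+4, 30+0) = 35
v[6] = max(4+35, 13+29, 22+22, 29+13, 30+4, 31+0) = 44
v[7] = max(4+44, 13+35, 22+29, …, 31+4, 21+0) = 51
v[8] = max(4+51, 13+44, 22+35, …, 21+4, 58+0) = 58
v[9] = max(4+58, 13+51, 22+44, …, 58+4, 50+0) = 66
v[10] = max(4+66, 13+58, 22+51, …, 50+4, 30+0) = 73
v[11] = max(4+73, 13+66, 22+58, …, 30+4, 59+0) = 80
One optimal cutting: 4 + 4 + 3 → ¢29 + ¢29 + ¢22 = ¢80.

80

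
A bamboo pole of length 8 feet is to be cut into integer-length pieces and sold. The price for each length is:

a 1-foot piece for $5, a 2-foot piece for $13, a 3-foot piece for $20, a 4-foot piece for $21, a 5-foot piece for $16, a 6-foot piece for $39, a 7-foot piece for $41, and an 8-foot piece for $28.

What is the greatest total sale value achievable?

53

Build best[k] bottom-up: best[k] = max over allowed piece i of (p[i] + best[k−i]).
best[1] = 5
best[2] = max(5+5, 13+0) = 13
best[3] = max(5+13, 13+5, 20+0) = 20
best[4] = max(5+20, 13+13, 20+5, 21+0) = 26
best[5] = max(5+26, 13+20, 20+13, 21+5, 16+0) = 33
best[6] = max(5+33, 13+26, 20+20, 21+13, 16+5, 39+0) = 40
best[7] = max(5+40, 13+33, 20+26, …, 39+5, 41+0) = 46
best[8] = max(5+46, 13+40, 20+33, …, 41+5, 28+0) = 53
One optimal cutting: 3 + 3 + 2 → $20 + $20 + $13 = $53.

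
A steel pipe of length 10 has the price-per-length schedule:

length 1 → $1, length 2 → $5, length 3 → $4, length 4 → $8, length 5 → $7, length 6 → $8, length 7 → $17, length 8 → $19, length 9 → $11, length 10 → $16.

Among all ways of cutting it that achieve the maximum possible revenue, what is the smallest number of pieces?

5

Let r[k] be the best obtainable value from length k. For each k, try every first piece i and keep the best of price[i] + r[k−i].
r[1] = 1
r[2] = max(1+1, 5+0) = 5
r[3] = max(1+5, 5+1, 4+0) = 6
r[4] = max(1+6, 5+5, 4+1, 8+0) = 10
r[5] = max(1+10, 5+6, 4+5, 8+1, 7+0) = 11
r[6] = max(1+11, 5+10, 4+6, 8+5, 7+1, 8+0) = 15
r[7] = max(1+15, 5+11, 4+10, …, 8+1, 17+0) = 17
r[8] = max(1+17, 5+15, 4+11, …, 17+1, 19+0) = 20
r[9] = max(1+20, 5+17, 4+15, …, 19+1, 11+0) = 22
r[10] = max(1+22, 5+20, 4+17, …, 11+1, 16+0) = 25
Maximum revenue is $25.
Now minimize piece count subject to staying optimal: for each k, pieces[k] = 1 + min over i with p[i]+r[k−i]=r[k] of pieces[k−i].
pieces[7] = 1
pieces[8] = 4
pieces[9] = 2
pieces[10] = 5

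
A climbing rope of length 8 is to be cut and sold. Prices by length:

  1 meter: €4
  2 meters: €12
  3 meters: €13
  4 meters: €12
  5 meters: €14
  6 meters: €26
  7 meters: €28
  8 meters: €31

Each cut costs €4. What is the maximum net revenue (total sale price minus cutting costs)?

Let net[k] be the best obtainable value from length k. For each k, try every first piece i and keep the best of price[i] + net[k−i] minus the 4 cut fee when i<k.
net[1] = 4
net[2] = max(4+4-4, 12+0) = 12
net[3] = max(4+12-4, 12+4-4, 13+0) = 13
net[4] = max(4+13-4, 12+12-4, 13+4-4, 12+0) = 20
net[5] = max(4+20-4, 12+13-4, 13+12-4, 12+4-4, 14+0) = 21
net[6] = max(4+21-4, 12+20-4, 13+13-4, 12+12-4, 14+4-4, 26+0) = 28
net[7] = max(4+28-4, 12+21-4, 13+20-4, …, 26+4-4, 28+0) = 29
net[8] = max(4+29-4, 12+28-4, 13+21-4, …, 28+4-4, 31+0) = 36
One optimal plan: pieces 2 + 2 + 2 + 2 (3 cuts) → €48 − €12 = €36.

36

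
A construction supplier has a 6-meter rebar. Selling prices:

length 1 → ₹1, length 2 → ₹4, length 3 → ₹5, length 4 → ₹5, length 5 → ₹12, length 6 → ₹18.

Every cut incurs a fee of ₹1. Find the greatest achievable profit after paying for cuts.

18

Let v[k] be the best obtainable value from length k. For each k, try every first piece i and keep the best of price[i] + v[k−i] minus the 1 cut fee when i<k.
v[1] = 1
v[2] = max(1+1-1, 4+0) = 4
v[3] = max(1+4-1, 4+1-1, 5+0) = 5
v[4] = max(1+5-1, 4+4-1, 5+1-1, 5+0) = 7
v[5] = max(1+7-1, 4+5-1, 5+4-1, 5+1-1, 12+0) = 12
v[6] = max(1+12-1, 4+7-1, 5+5-1, 5+4-1, 12+1-1, 18+0) = 18
Best is to make no cuts and sell whole for ₹18.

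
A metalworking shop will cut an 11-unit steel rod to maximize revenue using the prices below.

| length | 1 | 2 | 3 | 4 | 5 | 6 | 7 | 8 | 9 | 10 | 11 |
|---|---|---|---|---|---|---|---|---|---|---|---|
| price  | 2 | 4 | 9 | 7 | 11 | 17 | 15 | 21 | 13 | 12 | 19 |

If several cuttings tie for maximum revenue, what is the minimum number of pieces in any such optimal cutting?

Let r[k] be the best obtainable value from length k. For each k, try every first piece i and keep the best of price[i] + r[k−i].
r[1] = 2
r[2] = max(2+2, 4+0) = 4
r[3] = max(2+4, 4+2, 9+0) = 9
r[4] = max(2+9, 4+4, 9+2, 7+0) = 11
r[5] = max(2+11, 4+9, 9+4, 7+2, 11+0) = 13
r[6] = max(2+13, 4+11, 9+9, 7+4, 11+2, 17+0) = 18
r[7] = max(2+18, 4+13, 9+11, …, 17+2, 15+0) = 20
r[8] = max(2+20, 4+18, 9+13, …, 15+2, 21+0) = 22
r[9] = max(2+22, 4+20, 9+18, …, 21+2, 13+0) = 27
r[10] = max(2+27, 4+22, 9+20, …, 13+2, 12+0) = 29
r[11] = max(2+29, 4+27, 9+22, …, 12+2, 19+0) = 31
Maximum revenue is $31.
Now minimize piece count subject to staying optimal: for each k, pieces[k] = 1 + min over i with p[i]+r[k−i]=r[k] of pieces[k−i].
pieces[8] = 3
pieces[9] = 3
pieces[10] = 4
pieces[11] = 4

4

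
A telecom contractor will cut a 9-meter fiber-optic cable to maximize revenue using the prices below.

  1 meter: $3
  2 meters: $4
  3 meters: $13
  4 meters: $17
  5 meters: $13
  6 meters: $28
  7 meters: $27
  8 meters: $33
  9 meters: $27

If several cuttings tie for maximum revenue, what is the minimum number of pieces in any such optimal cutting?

Build r[k] bottom-up: r[k] = max over allowed piece i of (p[i] + r[k−i]).
r[1] = 3
r[2] = 6  (first piece 1, then r[1]=3)
r[3] = 13
r[4] = 17
r[5] = 20  (first piece 1, then r[4]=17)
r[6] = 28
r[7] = 31  (first piece 1, then r[6]=28)
r[8] = 34  (first piece 1, then r[7]=31)
r[9] = 41  (first piece 3, then r[6]=28)
Maximum revenue is $41.
Now minimize piece count subject to staying optimal: for each k, pieces[k] = 1 + min over i with p[i]+r[k−i]=r[k] of pieces[k−i].
pieces[6] = 1
pieces[7] = 2
pieces[8] = 2
pieces[9] = 2

2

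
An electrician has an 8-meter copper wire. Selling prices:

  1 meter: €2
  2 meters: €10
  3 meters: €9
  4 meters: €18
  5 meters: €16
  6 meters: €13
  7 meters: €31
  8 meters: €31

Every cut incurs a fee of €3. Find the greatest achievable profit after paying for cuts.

Let r[k] be the best obtainable value from length k. For each k, try every first piece i and keep the best of price[i] + r[k−i] minus the 3 cut fee when i<k.
r[1] = 2
r[2] = max(2+2-3, 10+0) = 10
r[3] = max(2+10-3, 10+2-3, 9+0) = 9
r[4] = max(2+9-3, 10+10-3, 9+2-3, 18+0) = 18
r[5] = max(2+18-3, 10+9-3, 9+10-3, 18+2-3, 16+0) = 17
r[6] = max(2+17-3, 10+18-3, 9+9-3, 18+10-3, 16+2-3, 13+0) = 25
r[7] = max(2+25-3, 10+17-3, 9+18-3, …, 13+2-3, 31+0) = 31
r[8] = max(2+31-3, 10+25-3, 9+17-3, …, 31+2-3, 31+0) = 33
One optimal plan: pieces 4 + 4 (1 cut) → €36 − €3 = €33.

33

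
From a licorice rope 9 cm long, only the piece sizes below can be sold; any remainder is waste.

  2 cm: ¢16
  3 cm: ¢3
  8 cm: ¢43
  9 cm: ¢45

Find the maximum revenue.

Let best[k] be the best obtainable value from length k. For each k, try every first piece i and keep the best of price[i] + best[k−i].
best[1] = 0
best[2] = 16
best[3] = 16
best[4] = 32  (first piece 2, then best[2]=16)
best[5] = 32
best[6] = 48  (first piece 2, then best[4]=32)
best[7] = 48
best[8] = 64  (first piece 2, then best[6]=48)
best[9] = 64
One optimal cutting: pieces 2 + 2 + 2 + 2 with 1 cm of scrap → ¢64.

64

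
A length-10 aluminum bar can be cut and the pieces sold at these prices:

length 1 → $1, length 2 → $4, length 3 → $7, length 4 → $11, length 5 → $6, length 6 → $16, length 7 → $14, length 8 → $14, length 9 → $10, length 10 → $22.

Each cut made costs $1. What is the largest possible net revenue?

26

Let r[k] be the best obtainable value from length k. For each k, try every first piece i and keep the best of price[i] + r[k−i] minus the 1 cut fee when i<k.
r[1] = 1
r[2] = 4
r[3] = 7
r[4] = 11
r[5] = 11  (first piece 1, then r[4]=11)
r[6] = 16
r[7] = 17  (first piece 3, then r[4]=11)
r[8] = 21  (first piece 4, then r[4]=11)
r[9] = 22  (first piece 3, then r[6]=16)
r[10] = 26  (first piece 4, then r[6]=16)
One optimal plan: pieces 6 + 4 (1 cut) → $27 − $1 = $26.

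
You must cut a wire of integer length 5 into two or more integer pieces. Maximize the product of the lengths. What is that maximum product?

Define f[k] = max over 1≤i<k of i · max(k−i, f[k−i]); the inner max lets the remainder stay uncut if that's better.
f[2] = 1·max(1,0) = 1·1 = 1
f[3] = 1·max(2,1) = 1·2 = 2
f[4] = 2·max(2,1) = 2·2 = 4
f[5] = 2·max(3,2) = 2·3 = 6
One optimal split: 3 + 2; product 3·2 = 6.

6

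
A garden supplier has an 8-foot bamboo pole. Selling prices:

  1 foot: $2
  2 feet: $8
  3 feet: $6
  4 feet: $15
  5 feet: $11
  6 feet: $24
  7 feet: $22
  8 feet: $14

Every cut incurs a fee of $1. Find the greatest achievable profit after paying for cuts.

Let v[k] be the best obtainable value from length k. For each k, try every first piece i and keep the best of price[i] + v[k−i] minus the 1 cut fee when i<k.
v[1] = 2
v[2] = max(2+2-1, 8+0) = 8
v[3] = max(2+8-1, 8+2-1, 6+0) = 9
v[4] = max(2+9-1, 8+8-1, 6+2-1, 15+0) = 15
v[5] = max(2+15-1, 8+9-1, 6+8-1, 15+2-1, 11+0) = 16
v[6] = max(2+16-1, 8+15-1, 6+9-1, 15+8-1, 11+2-1, 24+0) = 24
v[7] = max(2+24-1, 8+16-1, 6+15-1, …, 24+2-1, 22+0) = 25
v[8] = max(2+25-1, 8+24-1, 6+16-1, …, 22+2-1, 14+0) = 31
One optimal plan: pieces 6 + 2 (1 cut) → $32 − $1 = $31.

31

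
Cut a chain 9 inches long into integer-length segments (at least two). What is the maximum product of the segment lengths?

Fill g[k] for k=2..9: at each k try every first piece i and multiply by the better of (k−i) uncut or g[k−i].
g[2] = 1×max(1,0) = 1×1 = 1
g[3] = max(1×2, 2×1) = 2
g[4] = max(1×3, 2×2, 3×1) = 4
g[5] = max(1×4, 2×3, 3×2, 4×1) = 6
g[6] = max(1×6, 2×4, 3×3, 4×2, 5×1) = 9
g[7] = max(1×9, 2×6, 3×4, 4×3, 5×2, 6×1) = 12
g[8] = max(1×12, 2×9, 3×6, …, 6×2, 7×1) = 18
g[9] = max(1×18, 2×12, 3×9, …, 7×2, 8×1) = 27
One optimal split: 3 + 3 + 3; product 3×3×3 = 27.

27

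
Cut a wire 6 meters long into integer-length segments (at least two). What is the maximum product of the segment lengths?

Define m[k] = max over 1≤i<k of i · max(k−i, m[k−i]); the inner max lets the remainder stay uncut if that's better.
m[2] = 1*max(1,0) = 1*1 = 1
m[3] = 1*max(2,1) = 1*2 = 2
m[4] = 2*max(2,1) = 2*2 = 4
m[5] = 2*max(3,2) = 2*3 = 6
m[6] = 3*max(3,2) = 3*3 = 9
One optimal split: 3 + 3; product 3*3 = 9.

9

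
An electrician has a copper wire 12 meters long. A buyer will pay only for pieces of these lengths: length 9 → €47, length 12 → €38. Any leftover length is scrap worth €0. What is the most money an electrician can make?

47

Consider every possible first cut. best[k] is the best of p[i]+best[k−i] over all sellable i≤k.
best[1] = 0
best[2] = 0
best[3] = 0
best[4] = 0
best[5] = 0
best[6] = 0
best[7] = 0
best[8] = 0
best[9] = 47
best[10] = 47
best[11] = 47
best[12] = max(47+0, 38+0) = 47
One optimal cutting: pieces 9 with 3 meters of scrap → €47.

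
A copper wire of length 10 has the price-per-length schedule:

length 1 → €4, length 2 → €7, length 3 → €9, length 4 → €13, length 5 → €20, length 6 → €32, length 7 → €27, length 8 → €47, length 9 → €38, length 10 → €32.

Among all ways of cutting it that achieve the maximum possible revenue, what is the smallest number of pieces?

Let r[k] be the best obtainable value from length k. For each k, try every first piece i and keep the best of price[i] + r[k−i].
r[1] = 4
r[2] = 8  (first piece 1, then r[1]=4)
r[3] = 12  (first piece 1, then r[2]=8)
r[4] = 16  (first piece 1, then r[3]=12)
r[5] = 20  (first piece 1, then r[4]=16)
r[6] = 32
r[7] = 36  (first piece 1, then r[6]=32)
r[8] = 47
r[9] = 51  (first piece 1, then r[8]=47)
r[10] = 55  (first piece 1, then r[9]=51)
Maximum revenue is €55.
Now minimize piece count subject to staying optimal: for each k, pieces[k] = 1 + min over i with p[i]+r[k−i]=r[k] of pieces[k−i].
pieces[7] = 2
pieces[8] = 1
pieces[9] = 2
pieces[10] = 3

3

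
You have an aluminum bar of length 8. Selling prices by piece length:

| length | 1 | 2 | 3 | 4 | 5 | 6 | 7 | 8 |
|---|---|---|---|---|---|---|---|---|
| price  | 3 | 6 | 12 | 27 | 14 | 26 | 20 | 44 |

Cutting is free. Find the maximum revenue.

54

Build r[k] bottom-up: r[k] = max over allowed piece i of (p[i] + r[k−i]).
r[1] = 3
r[2] = 6  (first piece 1, then r[1]=3)
r[3] = 12
r[4] = 27
r[5] = 30  (first piece 1, then r[4]=27)
r[6] = 33  (first piece 1, then r[5]=30)
r[7] = 39  (first piece 3, then r[4]=27)
r[8] = 54  (first piece 4, then r[4]=27)
One optimal cutting: 4 + 4 → $27 + $27 = $54.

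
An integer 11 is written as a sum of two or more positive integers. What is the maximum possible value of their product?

Define prod[k] = max over 1≤i<k of i · max(k−i, prod[k−i]); the inner max lets the remainder stay uncut if that's better.
Small cases: prod[2]=1, prod[3]=2, prod[4]=4, prod[5]=6, prod[6]=9.
prod[7] = 2·max(5,6) = 2·6 = 12
prod[8] = 2·max(6,9) = 2·9 = 18
prod[9] = 3·max(6,9) = 3·9 = 27
prod[10] = 2·max(8,18) = 2·18 = 36
prod[11] = 2·max(9,27) = 2·27 = 54
One optimal split: 3 + 3 + 3 + 2; product 3·3·3·2 = 54.

54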